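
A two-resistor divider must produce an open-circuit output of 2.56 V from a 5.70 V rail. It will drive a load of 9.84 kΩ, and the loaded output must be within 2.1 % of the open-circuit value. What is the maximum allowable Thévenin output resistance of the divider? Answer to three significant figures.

Loading drop = R_th/(R_th + R_L) ≤ 0.0210, so R_th ≤ R_L · ε/(1−ε) = 9.84 kΩ × 0.0210/0.9790 = 211 Ω.
(Any R1, R2 with R2/(R1+R2) = 0.449 and R1‖R2 ≤ 211 Ω will meet the spec.)

R_th ≤ 211 Ω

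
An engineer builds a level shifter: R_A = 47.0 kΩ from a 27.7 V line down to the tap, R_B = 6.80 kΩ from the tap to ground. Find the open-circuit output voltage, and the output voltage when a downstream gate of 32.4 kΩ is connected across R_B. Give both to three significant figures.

Open-circuit: V = 27.7 × 6.80/(47.0 + 6.80) = 3.50 V.
With the load, R_B becomes R_B‖R_L = 5.620 kΩ, so V = 27.7 × 5.620/52.62 = 2.96 V.

Unloaded: 3.50 V; loaded: 2.96 V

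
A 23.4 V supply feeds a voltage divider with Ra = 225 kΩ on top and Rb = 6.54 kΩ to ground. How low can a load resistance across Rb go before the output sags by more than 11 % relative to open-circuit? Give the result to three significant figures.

R_L(min) ≈ 51.4 kΩ

Output resistance R_th = Ra‖Rb = (225 × 6.54)/231.5 = 6.355 kΩ.
The fractional drop is R_th/(R_th + R_L); requiring this ≤ 0.110 gives R_L ≥ R_th(1/0.110 − 1) = 6.355 × 8.091 = 51.4 kΩ.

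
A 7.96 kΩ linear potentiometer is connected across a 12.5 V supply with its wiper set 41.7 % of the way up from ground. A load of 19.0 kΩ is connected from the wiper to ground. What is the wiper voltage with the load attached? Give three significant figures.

The wiper splits the pot into (1−α)R = 4.641 kΩ above and αR = 3.319 kΩ below.
Lower section ‖ load = 2.826 kΩ.
V_wiper = 12.5 × 2.826/(4.641 + 2.826) = 4.73 V.

V ≈ 4.73 V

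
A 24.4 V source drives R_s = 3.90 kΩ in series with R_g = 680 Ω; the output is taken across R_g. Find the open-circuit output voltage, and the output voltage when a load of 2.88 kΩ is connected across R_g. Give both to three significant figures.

Unloaded: 3.62 V; loaded: 3.02 V

Open-circuit: V = 24.4 × 680/(3900 + 680) = 3.62 V.
With the load, R_g becomes R_g‖R_L = 550.1 Ω, so V = 24.4 × 550.1/4450 = 3.02 V.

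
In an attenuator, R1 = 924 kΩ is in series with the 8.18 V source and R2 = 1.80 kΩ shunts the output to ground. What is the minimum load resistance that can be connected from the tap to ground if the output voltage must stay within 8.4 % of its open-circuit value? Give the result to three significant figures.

R_L(min) ≈ 19.6 kΩ

Output resistance R_th = R1‖R2 = (924 × 1.80)/925.8 = 1.797 kΩ.
The fractional drop is R_th/(R_th + R_L); requiring this ≤ 0.0840 gives R_L ≥ R_th(1/0.0840 − 1) = 1.797 × 10.90 = 19.6 kΩ.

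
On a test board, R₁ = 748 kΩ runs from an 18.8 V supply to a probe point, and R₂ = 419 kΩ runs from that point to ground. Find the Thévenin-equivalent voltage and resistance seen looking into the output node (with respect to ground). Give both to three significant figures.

V_th is the open-circuit tap voltage: 18.8 × 419/(748 + 419) = 6.75 V.
With the supply zeroed, R₁ and R₂ appear in parallel from the tap: R_th = R₁‖R₂ = (748 × 419)/1167 = 269 kΩ.

V_th = 6.75 V, R_th = 269 kΩ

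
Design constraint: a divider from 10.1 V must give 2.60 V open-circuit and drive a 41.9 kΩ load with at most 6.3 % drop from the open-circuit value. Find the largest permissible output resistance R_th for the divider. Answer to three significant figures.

R_th ≤ 2.82 kΩ

Loading drop = R_th/(R_th + R_L) ≤ 0.0630, so R_th ≤ R_L · ε/(1−ε) = 41.9 kΩ × 0.0630/0.9370 = 2.82 kΩ.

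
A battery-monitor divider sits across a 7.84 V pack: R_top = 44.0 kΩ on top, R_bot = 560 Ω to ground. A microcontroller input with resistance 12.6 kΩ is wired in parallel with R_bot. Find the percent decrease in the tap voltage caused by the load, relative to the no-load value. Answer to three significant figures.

4.20 %

The divider's output (Thévenin) resistance is R_top‖R_bot = 553.0 Ω.
Fractional drop under load = R_th/(R_th + R_L) = 553.0 / (553.0 + 12600) = 0.04204.
So the output falls by 4.20 %.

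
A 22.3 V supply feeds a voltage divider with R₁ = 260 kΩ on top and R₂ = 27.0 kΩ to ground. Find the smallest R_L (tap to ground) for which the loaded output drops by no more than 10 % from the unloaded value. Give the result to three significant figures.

Output resistance R_th = R₁‖R₂ = (260 × 27.0)/287.0 = 24.46 kΩ.
The fractional drop is R_th/(R_th + R_L); requiring this ≤ 0.100 gives R_L ≥ R_th(1/0.100 − 1) = 24.46 × 9.000 = 220 kΩ.

R_L(min) ≈ 220 kΩ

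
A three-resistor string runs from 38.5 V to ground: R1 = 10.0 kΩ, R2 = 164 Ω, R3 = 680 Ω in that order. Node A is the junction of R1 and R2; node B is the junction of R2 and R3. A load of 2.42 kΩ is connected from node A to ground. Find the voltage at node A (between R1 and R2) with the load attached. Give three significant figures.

Below node A the series string R2+R3 = 844.0 Ω sits in parallel with the 2420 Ω load: 625.8 Ω.
V_A = 38.5 × 625.8/(10000 + 625.8) = 2.27 V.

V ≈ 2.27 V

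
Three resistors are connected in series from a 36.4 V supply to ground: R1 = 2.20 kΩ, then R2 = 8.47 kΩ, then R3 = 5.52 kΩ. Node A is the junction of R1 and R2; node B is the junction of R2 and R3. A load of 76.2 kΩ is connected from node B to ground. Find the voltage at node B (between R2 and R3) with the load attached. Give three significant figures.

V ≈ 11.8 V

At node B, R3 is in parallel with the load: R3‖R_L = 5.147 kΩ.
Below node A the resistance is R2 + (R3‖R_L) = 13.62 kΩ, so V_A = 36.4 × 13.62/15.82 = 31.34 V.
Then V_B = V_A × (R3‖R_L)/(R2 + R3‖R_L) = 31.34 × 5.147/13.62 = 11.8 V.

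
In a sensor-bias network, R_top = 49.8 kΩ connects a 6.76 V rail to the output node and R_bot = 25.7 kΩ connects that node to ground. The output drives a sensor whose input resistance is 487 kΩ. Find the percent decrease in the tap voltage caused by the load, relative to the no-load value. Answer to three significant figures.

3.36 %

The divider's output (Thévenin) resistance is R_top‖R_bot = 16.95 kΩ.
Fractional drop under load = R_th/(R_th + R_L) = 16.95 / (16.95 + 487) = 0.03364.
So the output falls by 3.36 %.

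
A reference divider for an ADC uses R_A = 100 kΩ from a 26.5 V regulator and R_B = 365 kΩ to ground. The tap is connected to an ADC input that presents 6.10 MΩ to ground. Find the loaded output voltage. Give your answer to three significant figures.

V_out ≈ 20.5 V

The load sits in parallel with R_B: R_B‖R_L = (365 × 6100) / (365 + 6100) = 344.4 kΩ.
V_out = 26.5 × 344.4 / (100 + 344.4) = 26.5 × 344.4/444.4 = 20.5 V.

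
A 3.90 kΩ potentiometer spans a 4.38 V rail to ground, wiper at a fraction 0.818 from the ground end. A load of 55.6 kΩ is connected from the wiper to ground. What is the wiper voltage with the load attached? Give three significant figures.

The wiper splits the pot into (1−α)R = 709.8 Ω above and αR = 3190 Ω below.
Lower section ‖ load = 3017 Ω.
V_wiper = 4.38 × 3017/(709.8 + 3017) = 3.55 V.

V ≈ 3.55 V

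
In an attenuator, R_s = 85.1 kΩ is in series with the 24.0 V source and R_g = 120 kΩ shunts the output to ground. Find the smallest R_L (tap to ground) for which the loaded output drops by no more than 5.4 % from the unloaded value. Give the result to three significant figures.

Output resistance R_th = R_s‖R_g = (85.1 × 120)/205.1 = 49.79 kΩ.
The fractional drop is R_th/(R_th + R_L); requiring this ≤ 0.0540 gives R_L ≥ R_th(1/0.0540 − 1) = 49.79 × 17.52 = 872 kΩ.

R_L(min) ≈ 872 kΩ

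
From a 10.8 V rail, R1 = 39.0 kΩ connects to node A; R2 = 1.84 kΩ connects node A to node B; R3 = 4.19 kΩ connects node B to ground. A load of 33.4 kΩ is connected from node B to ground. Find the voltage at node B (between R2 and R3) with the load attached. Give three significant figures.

V ≈ 0.902 V

At node B, R3 is in parallel with the load: R3‖R_L = 3.723 kΩ.
Below node A the resistance is R2 + (R3‖R_L) = 5.563 kΩ, so V_A = 10.8 × 5.563/44.56 = 1.348 V.
Then V_B = V_A × (R3‖R_L)/(R2 + R3‖R_L) = 1.348 × 3.723/5.563 = 0.902 V.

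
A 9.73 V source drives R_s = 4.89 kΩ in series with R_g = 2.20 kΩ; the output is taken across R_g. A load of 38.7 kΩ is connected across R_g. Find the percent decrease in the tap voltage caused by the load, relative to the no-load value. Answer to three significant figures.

3.77 %

The divider's output (Thévenin) resistance is R_s‖R_g = 1.517 kΩ.
Fractional drop under load = R_th/(R_th + R_L) = 1.517 / (1.517 + 38.7) = 0.03773.
So the output falls by 3.77 %.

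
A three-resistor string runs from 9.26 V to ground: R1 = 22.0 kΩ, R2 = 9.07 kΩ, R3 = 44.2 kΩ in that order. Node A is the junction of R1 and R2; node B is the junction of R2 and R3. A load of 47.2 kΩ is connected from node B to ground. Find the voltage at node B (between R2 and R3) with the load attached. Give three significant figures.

V ≈ 3.92 V

At node B, R3 is in parallel with the load: R3‖R_L = 22.83 kΩ.
Below node A the resistance is R2 + (R3‖R_L) = 31.90 kΩ, so V_A = 9.26 × 31.90/53.90 = 5.480 V.
Then V_B = V_A × (R3‖R_L)/(R2 + R3‖R_L) = 5.480 × 22.83/31.90 = 3.92 V.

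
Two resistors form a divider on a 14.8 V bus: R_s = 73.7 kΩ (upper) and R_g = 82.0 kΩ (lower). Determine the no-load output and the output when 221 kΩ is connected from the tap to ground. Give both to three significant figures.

Open-circuit: V = 14.8 × 82.0/(73.7 + 82.0) = 7.79 V.
With the load, R_g becomes R_g‖R_L = 59.81 kΩ, so V = 14.8 × 59.81/133.5 = 6.63 V.

Unloaded: 7.79 V; loaded: 6.63 V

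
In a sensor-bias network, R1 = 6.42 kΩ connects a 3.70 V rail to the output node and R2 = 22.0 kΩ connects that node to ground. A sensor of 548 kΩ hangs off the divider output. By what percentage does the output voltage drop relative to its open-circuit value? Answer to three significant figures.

0.899 %

The divider's output (Thévenin) resistance is R1‖R2 = 4.970 kΩ.
Fractional drop under load = R_th/(R_th + R_L) = 4.970 / (4.970 + 548) = 0.008987.
So the output falls by 0.899 %.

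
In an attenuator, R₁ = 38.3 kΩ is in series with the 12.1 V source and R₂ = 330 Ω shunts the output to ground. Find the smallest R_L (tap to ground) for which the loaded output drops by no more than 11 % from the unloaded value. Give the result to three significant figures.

Output resistance R_th = R₁‖R₂ = (38300 × 330)/38630 = 327.2 Ω.
The fractional drop is R_th/(R_th + R_L); requiring this ≤ 0.110 gives R_L ≥ R_th(1/0.110 − 1) = 327.2 × 8.091 = 2.65 kΩ.

R_L(min) ≈ 2.65 kΩ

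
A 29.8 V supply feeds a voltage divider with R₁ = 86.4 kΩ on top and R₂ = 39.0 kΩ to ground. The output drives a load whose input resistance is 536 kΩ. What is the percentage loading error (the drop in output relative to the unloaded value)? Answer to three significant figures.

The divider's output (Thévenin) resistance is R₁‖R₂ = 26.87 kΩ.
Fractional drop under load = R_th/(R_th + R_L) = 26.87 / (26.87 + 536) = 0.04774.
So the output falls by 4.77 %.

4.77 %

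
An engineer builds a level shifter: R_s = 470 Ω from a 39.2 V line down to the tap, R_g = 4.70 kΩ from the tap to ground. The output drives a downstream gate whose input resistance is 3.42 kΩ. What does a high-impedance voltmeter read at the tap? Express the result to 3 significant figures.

V_out ≈ 31.7 V

The load sits in parallel with R_g: R_g‖R_L = (4700 × 3420) / (4700 + 3420) = 1980 Ω.
V_out = 39.2 × 1980 / (470 + 1980) = 39.2 × 1980/2450 = 31.7 V.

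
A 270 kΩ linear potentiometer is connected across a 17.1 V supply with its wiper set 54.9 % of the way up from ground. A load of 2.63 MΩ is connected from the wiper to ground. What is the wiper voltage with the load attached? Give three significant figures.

The wiper splits the pot into (1−α)R = 121.8 kΩ above and αR = 148.2 kΩ below.
Lower section ‖ load = 140.3 kΩ.
V_wiper = 17.1 × 140.3/(121.8 + 140.3) = 9.16 V.

V ≈ 9.16 V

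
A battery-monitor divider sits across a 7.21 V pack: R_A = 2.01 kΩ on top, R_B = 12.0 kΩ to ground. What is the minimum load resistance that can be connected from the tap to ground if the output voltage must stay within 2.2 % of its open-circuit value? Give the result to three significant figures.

Output resistance R_th = R_A‖R_B = (2.01 × 12.0)/14.01 = 1.722 kΩ.
The fractional drop is R_th/(R_th + R_L); requiring this ≤ 0.0220 gives R_L ≥ R_th(1/0.0220 − 1) = 1.722 × 44.45 = 76.5 kΩ.

R_L(min) ≈ 76.5 kΩ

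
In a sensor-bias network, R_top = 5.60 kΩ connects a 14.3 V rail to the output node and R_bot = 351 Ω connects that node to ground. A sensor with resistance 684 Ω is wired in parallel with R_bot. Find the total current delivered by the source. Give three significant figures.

I ≈ 2.45 mA

R_bot‖R_L = 232.0 Ω, so the source sees R_top + R_bot‖R_L = 5832 Ω.
I = 14.3 V / 5832 Ω = 2.45 mA.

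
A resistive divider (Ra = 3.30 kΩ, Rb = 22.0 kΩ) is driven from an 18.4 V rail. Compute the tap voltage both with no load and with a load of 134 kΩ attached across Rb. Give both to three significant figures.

Open-circuit: V = 18.4 × 22.0/(3.30 + 22.0) = 16.0 V.
With the load, Rb becomes Rb‖R_L = 18.90 kΩ, so V = 18.4 × 18.90/22.20 = 15.7 V.

Unloaded: 16.0 V; loaded: 15.7 V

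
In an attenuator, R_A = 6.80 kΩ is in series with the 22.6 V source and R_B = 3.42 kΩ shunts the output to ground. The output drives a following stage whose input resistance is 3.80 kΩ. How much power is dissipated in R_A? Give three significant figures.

Total resistance from the source is R_A + (R_B‖R_L) = 8.600 kΩ, so I = 22.6/8.600 kΩ = 2.628 mA.
P = I²·R_A = (2.628 mA)² × 6.80 kΩ = 47.0 mW.

P ≈ 47.0 mW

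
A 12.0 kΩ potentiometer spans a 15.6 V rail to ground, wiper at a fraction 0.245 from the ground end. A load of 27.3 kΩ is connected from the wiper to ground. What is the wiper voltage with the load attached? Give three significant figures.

The wiper splits the pot into (1−α)R = 9.060 kΩ above and αR = 2.940 kΩ below.
Lower section ‖ load = 2.654 kΩ.
V_wiper = 15.6 × 2.654/(9.060 + 2.654) = 3.53 V.

V ≈ 3.53 V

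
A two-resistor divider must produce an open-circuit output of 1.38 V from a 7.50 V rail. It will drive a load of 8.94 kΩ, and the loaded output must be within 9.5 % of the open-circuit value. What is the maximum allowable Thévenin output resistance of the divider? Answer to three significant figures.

R_th ≤ 938 Ω

Loading drop = R_th/(R_th + R_L) ≤ 0.0950, so R_th ≤ R_L · ε/(1−ε) = 8.94 kΩ × 0.0950/0.9050 = 938 Ω.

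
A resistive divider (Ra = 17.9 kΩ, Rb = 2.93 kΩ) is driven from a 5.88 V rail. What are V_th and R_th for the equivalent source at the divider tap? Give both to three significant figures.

V_th = 0.827 V, R_th = 2.52 kΩ

V_th is the open-circuit tap voltage: 5.88 × 2.93/(17.9 + 2.93) = 0.827 V.
With the supply zeroed, Ra and Rb appear in parallel from the tap: R_th = Ra‖Rb = (17.9 × 2.93)/20.83 = 2.52 kΩ.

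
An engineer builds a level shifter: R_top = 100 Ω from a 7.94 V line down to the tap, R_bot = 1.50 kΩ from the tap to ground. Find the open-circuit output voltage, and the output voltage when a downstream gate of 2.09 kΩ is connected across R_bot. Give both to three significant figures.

Open-circuit: V = 7.94 × 1500/(100 + 1500) = 7.44 V.
With the load, R_bot becomes R_bot‖R_L = 873.3 Ω, so V = 7.94 × 873.3/973.3 = 7.12 V.

Unloaded: 7.44 V; loaded: 7.12 V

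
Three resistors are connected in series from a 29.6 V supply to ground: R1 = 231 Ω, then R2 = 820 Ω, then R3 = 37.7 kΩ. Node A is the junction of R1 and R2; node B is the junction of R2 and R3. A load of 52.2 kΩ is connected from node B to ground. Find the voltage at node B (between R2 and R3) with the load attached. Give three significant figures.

V ≈ 28.2 V

At node B, R3 is in parallel with the load: R3‖R_L = 21890 Ω.
Below node A the resistance is R2 + (R3‖R_L) = 22710 Ω, so V_A = 29.6 × 22710/22940 = 29.30 V.
Then V_B = V_A × (R3‖R_L)/(R2 + R3‖R_L) = 29.30 × 21890/22710 = 28.2 V.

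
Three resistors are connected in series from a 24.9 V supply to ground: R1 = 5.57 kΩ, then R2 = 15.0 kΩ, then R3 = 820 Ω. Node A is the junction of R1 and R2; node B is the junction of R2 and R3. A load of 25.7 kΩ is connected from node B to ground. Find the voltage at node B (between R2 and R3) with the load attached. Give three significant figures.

V ≈ 0.926 V

At node B, R3 is in parallel with the load: R3‖R_L = 794.6 Ω.
Below node A the resistance is R2 + (R3‖R_L) = 15790 Ω, so V_A = 24.9 × 15790/21360 = 18.41 V.
Then V_B = V_A × (R3‖R_L)/(R2 + R3‖R_L) = 18.41 × 794.6/15790 = 0.926 V.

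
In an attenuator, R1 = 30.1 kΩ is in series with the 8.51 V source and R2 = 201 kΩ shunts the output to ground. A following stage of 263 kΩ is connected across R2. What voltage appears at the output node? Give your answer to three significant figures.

The load sits in parallel with R2: R2‖R_L = (201 × 263) / (201 + 263) = 113.9 kΩ.
V_out = 8.51 × 113.9 / (30.1 + 113.9) = 8.51 × 113.9/144.0 = 6.73 V.
(Unloaded it would have been 7.40 V.)

V_out ≈ 6.73 V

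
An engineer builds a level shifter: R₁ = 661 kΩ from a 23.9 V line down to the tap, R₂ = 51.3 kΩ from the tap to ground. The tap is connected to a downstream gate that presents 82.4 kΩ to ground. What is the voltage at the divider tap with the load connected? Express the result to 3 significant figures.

V_out ≈ 1.09 V

The load sits in parallel with R₂: R₂‖R_L = (51.3 × 82.4) / (51.3 + 82.4) = 31.62 kΩ.
V_out = 23.9 × 31.62 / (661 + 31.62) = 23.9 × 31.62/692.6 = 1.09 V.
(Unloaded it would have been 1.72 V.)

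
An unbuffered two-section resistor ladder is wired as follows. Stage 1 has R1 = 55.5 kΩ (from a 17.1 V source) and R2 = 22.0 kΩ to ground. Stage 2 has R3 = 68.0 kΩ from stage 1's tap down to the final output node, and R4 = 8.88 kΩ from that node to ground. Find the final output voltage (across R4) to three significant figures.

V_out ≈ 0.465 V

Stage 2 presents R3+R4 = 76.88 kΩ as a load on stage 1's tap.
Stage 1's lower leg becomes R2‖(R3+R4) = 17.11 kΩ, so V_mid = 17.1 × 17.11/72.61 = 4.029 V.
Stage 2 is itself unloaded: V_out = V_mid × R4/(R3+R4) = 4.029 × 8.88/76.88 = 0.465 V.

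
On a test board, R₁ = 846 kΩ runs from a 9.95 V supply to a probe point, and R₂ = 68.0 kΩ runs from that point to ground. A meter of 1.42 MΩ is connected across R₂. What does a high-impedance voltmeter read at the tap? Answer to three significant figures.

V_out ≈ 0.709 V

The load sits in parallel with R₂: R₂‖R_L = (68.0 × 1420) / (68.0 + 1420) = 64.89 kΩ.
V_out = 9.95 × 64.89 / (846 + 64.89) = 9.95 × 64.89/910.9 = 0.709 V.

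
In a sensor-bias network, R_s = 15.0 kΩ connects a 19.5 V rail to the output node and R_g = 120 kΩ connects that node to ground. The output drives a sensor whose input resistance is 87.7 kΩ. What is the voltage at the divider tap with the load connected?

The load sits in parallel with R_g: R_g‖R_L = (120 × 87.7) / (120 + 87.7) = 50.67 kΩ.
V_out = 19.5 × 50.67 / (15.0 + 50.67) = 19.5 × 50.67/65.67 = 15.0 V.

V_out ≈ 15.0 V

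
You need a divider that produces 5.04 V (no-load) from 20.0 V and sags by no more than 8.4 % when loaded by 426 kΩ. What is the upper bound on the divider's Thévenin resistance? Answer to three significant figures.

R_th ≤ 39.1 kΩ

Loading drop = R_th/(R_th + R_L) ≤ 0.0840, so R_th ≤ R_L · ε/(1−ε) = 426 kΩ × 0.0840/0.9160 = 39.1 kΩ.
(Any R1, R2 with R2/(R1+R2) = 0.252 and R1‖R2 ≤ 39.1 kΩ will meet the spec.)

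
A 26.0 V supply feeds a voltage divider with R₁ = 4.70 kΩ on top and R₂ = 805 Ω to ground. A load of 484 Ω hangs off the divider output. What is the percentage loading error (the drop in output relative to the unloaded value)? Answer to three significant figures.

Unloaded V = 26.0 × 805/5505 = 3.802 V.
Loaded: R₂‖R_L = 302.3 Ω, giving V = 26.0 × 302.3/5002 = 1.571 V.
Drop = (3.802 − 1.571) / 3.802 = 58.7 %.

58.7 %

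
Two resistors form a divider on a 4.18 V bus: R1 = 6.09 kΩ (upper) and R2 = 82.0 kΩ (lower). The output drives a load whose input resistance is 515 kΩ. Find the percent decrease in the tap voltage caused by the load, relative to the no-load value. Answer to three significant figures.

The divider's output (Thévenin) resistance is R1‖R2 = 5.669 kΩ.
Fractional drop under load = R_th/(R_th + R_L) = 5.669 / (5.669 + 515) = 0.01089.
So the output falls by 1.09 %.

1.09 %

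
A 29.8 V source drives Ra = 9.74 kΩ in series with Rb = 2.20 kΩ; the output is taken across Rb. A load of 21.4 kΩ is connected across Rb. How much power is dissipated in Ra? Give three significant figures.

Total resistance from the source is Ra + (Rb‖R_L) = 11.73 kΩ, so I = 29.8/11.73 kΩ = 2.539 mA.
P = I²·Ra = (2.539 mA)² × 9.74 kΩ = 62.8 mW.

P ≈ 62.8 mW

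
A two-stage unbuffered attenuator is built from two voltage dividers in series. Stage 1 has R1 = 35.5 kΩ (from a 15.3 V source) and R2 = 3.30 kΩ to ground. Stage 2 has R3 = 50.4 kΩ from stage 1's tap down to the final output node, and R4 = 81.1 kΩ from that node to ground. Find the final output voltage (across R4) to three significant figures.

V_out ≈ 0.785 V

Stage 2 presents R3+R4 = 131.5 kΩ as a load on stage 1's tap.
Stage 1's lower leg becomes R2‖(R3+R4) = 3.219 kΩ, so V_mid = 15.3 × 3.219/38.72 = 1.272 V.
Stage 2 is itself unloaded: V_out = V_mid × R4/(R3+R4) = 1.272 × 81.1/131.5 = 0.785 V.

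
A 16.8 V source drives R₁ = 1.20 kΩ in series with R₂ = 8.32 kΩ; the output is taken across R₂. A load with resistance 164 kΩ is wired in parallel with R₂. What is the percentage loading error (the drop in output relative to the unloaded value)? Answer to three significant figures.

The divider's output (Thévenin) resistance is R₁‖R₂ = 1.049 kΩ.
Fractional drop under load = R_th/(R_th + R_L) = 1.049 / (1.049 + 164) = 0.006354.
So the output falls by 0.635 %.

0.635 %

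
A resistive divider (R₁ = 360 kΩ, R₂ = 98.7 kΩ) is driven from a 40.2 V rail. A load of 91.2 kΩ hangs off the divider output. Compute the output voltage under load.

V_out ≈ 4.68 V

The load sits in parallel with R₂: R₂‖R_L = (98.7 × 91.2) / (98.7 + 91.2) = 47.40 kΩ.
V_out = 40.2 × 47.40 / (360 + 47.40) = 40.2 × 47.40/407.4 = 4.68 V.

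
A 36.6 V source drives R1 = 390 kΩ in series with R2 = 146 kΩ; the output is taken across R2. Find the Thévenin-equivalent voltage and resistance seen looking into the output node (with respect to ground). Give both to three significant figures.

V_th is the open-circuit tap voltage: 36.6 × 146/(390 + 146) = 9.97 V.
With the supply zeroed, R1 and R2 appear in parallel from the tap: R_th = R1‖R2 = (390 × 146)/536.0 = 106 kΩ.

V_th = 9.97 V, R_th = 106 kΩ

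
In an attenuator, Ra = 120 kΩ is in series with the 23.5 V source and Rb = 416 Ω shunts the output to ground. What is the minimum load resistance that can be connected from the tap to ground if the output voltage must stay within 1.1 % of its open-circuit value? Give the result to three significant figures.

Output resistance R_th = Ra‖Rb = (120000 × 416)/120400 = 414.6 Ω.
The fractional drop is R_th/(R_th + R_L); requiring this ≤ 0.0110 gives R_L ≥ R_th(1/0.0110 − 1) = 414.6 × 89.91 = 37.3 kΩ.

R_L(min) ≈ 37.3 kΩ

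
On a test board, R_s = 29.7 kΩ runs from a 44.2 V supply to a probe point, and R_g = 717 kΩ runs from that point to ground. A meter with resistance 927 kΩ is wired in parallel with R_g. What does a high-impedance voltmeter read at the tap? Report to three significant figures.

V_out ≈ 41.2 V

The load sits in parallel with R_g: R_g‖R_L = (717 × 927) / (717 + 927) = 404.3 kΩ.
V_out = 44.2 × 404.3 / (29.7 + 404.3) = 44.2 × 404.3/434.0 = 41.2 V.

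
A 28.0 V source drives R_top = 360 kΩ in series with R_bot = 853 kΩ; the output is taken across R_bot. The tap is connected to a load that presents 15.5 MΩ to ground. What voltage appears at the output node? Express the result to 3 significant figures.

V_out ≈ 19.4 V

The load sits in parallel with R_bot: R_bot‖R_L = (853 × 15500) / (853 + 15500) = 808.5 kΩ.
V_out = 28.0 × 808.5 / (360 + 808.5) = 28.0 × 808.5/1169 = 19.4 V.
(Unloaded it would have been 19.7 V.)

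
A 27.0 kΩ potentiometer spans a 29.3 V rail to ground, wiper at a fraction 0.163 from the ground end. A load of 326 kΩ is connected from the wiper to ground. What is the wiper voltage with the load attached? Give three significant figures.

The wiper splits the pot into (1−α)R = 22.60 kΩ above and αR = 4.401 kΩ below.
Lower section ‖ load = 4.342 kΩ.
V_wiper = 29.3 × 4.342/(22.60 + 4.342) = 4.72 V.

V ≈ 4.72 V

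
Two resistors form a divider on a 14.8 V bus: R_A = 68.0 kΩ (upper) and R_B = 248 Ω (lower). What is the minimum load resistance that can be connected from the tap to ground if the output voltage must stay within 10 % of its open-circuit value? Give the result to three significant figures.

R_L(min) ≈ 2.22 kΩ

Output resistance R_th = R_A‖R_B = (68000 × 248)/68250 = 247.1 Ω.
The fractional drop is R_th/(R_th + R_L); requiring this ≤ 0.100 gives R_L ≥ R_th(1/0.100 − 1) = 247.1 × 9.000 = 2.22 kΩ.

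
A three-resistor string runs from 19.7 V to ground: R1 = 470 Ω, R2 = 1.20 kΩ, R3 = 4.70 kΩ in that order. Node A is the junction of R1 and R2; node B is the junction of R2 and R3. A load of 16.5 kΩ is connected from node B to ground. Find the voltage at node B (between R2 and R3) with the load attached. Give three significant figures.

At node B, R3 is in parallel with the load: R3‖R_L = 3658 Ω.
Below node A the resistance is R2 + (R3‖R_L) = 4858 Ω, so V_A = 19.7 × 4858/5328 = 17.96 V.
Then V_B = V_A × (R3‖R_L)/(R2 + R3‖R_L) = 17.96 × 3658/4858 = 13.5 V.

V ≈ 13.5 V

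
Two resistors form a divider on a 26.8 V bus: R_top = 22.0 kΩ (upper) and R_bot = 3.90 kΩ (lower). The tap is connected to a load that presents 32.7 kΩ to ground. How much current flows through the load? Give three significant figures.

I_L ≈ 0.112 mA

R_bot‖R_L = 3.484 kΩ; V_out = 26.8 × 3.484/25.48 = 3.664 V.
I_L = V_out / R_L = 3.664 / 32.7 kΩ = 0.112 mA.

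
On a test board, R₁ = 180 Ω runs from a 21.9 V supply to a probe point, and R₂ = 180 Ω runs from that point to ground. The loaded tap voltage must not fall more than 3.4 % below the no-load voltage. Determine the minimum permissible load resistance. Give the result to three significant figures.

Output resistance R_th = R₁‖R₂ = (180 × 180)/360.0 = 90.00 Ω.
The fractional drop is R_th/(R_th + R_L); requiring this ≤ 0.0340 gives R_L ≥ R_th(1/0.0340 − 1) = 90.00 × 28.41 = 2.56 kΩ.

R_L(min) ≈ 2.56 kΩ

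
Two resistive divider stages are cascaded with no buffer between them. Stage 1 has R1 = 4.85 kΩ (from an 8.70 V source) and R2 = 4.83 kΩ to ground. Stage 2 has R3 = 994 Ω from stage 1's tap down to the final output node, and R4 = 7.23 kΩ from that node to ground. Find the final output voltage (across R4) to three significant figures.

V_out ≈ 2.95 V

Stage 2 presents R3+R4 = 8224 Ω as a load on stage 1's tap.
Stage 1's lower leg becomes R2‖(R3+R4) = 3043 Ω, so V_mid = 8.70 × 3043/7893 = 3.354 V.
Stage 2 is itself unloaded: V_out = V_mid × R4/(R3+R4) = 3.354 × 7230/8224 = 2.95 V.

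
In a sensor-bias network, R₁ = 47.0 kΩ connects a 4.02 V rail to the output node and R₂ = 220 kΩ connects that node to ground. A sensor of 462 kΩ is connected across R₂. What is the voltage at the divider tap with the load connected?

The load sits in parallel with R₂: R₂‖R_L = (220 × 462) / (220 + 462) = 149.0 kΩ.
V_out = 4.02 × 149.0 / (47.0 + 149.0) = 4.02 × 149.0/196.0 = 3.06 V.

V_out ≈ 3.06 V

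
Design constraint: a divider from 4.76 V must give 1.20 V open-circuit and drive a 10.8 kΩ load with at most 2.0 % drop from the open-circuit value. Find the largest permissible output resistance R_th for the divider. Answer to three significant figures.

Loading drop = R_th/(R_th + R_L) ≤ 0.0200, so R_th ≤ R_L · ε/(1−ε) = 10.8 kΩ × 0.0200/0.9800 = 220 Ω.

R_th ≤ 220 Ω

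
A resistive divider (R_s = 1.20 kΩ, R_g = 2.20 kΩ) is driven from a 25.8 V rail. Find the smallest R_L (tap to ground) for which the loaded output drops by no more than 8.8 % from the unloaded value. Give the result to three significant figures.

R_L(min) ≈ 8.05 kΩ

Output resistance R_th = R_s‖R_g = (1200 × 2200)/3400 = 776.5 Ω.
The fractional drop is R_th/(R_th + R_L); requiring this ≤ 0.0880 gives R_L ≥ R_th(1/0.0880 − 1) = 776.5 × 10.36 = 8.05 kΩ.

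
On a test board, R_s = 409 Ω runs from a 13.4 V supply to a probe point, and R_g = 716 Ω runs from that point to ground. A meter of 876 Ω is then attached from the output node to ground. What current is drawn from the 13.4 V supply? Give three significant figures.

R_g‖R_L = 394.0 Ω, so the source sees R_s + R_g‖R_L = 803.0 Ω.
I = 13.4 V / 803.0 Ω = 16.7 mA.

I ≈ 16.7 mA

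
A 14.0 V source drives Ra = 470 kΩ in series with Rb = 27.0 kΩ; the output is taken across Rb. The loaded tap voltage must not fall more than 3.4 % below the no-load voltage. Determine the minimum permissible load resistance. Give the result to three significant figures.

R_L(min) ≈ 725 kΩ

Output resistance R_th = Ra‖Rb = (470 × 27.0)/497.0 = 25.53 kΩ.
The fractional drop is R_th/(R_th + R_L); requiring this ≤ 0.0340 gives R_L ≥ R_th(1/0.0340 − 1) = 25.53 × 28.41 = 725 kΩ.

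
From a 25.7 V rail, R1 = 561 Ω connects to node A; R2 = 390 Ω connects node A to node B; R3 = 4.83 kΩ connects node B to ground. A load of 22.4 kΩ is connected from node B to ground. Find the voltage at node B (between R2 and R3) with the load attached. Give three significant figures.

At node B, R3 is in parallel with the load: R3‖R_L = 3973 Ω.
Below node A the resistance is R2 + (R3‖R_L) = 4363 Ω, so V_A = 25.7 × 4363/4924 = 22.77 V.
Then V_B = V_A × (R3‖R_L)/(R2 + R3‖R_L) = 22.77 × 3973/4363 = 20.7 V.

V ≈ 20.7 V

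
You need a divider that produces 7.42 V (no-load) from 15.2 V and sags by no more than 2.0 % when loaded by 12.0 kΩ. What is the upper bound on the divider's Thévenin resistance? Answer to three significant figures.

R_th ≤ 245 Ω

Loading drop = R_th/(R_th + R_L) ≤ 0.0200, so R_th ≤ R_L · ε/(1−ε) = 12.0 kΩ × 0.0200/0.9800 = 245 Ω.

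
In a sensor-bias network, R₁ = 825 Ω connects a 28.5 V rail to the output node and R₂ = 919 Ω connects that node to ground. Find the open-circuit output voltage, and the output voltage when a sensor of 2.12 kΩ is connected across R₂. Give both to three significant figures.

Open-circuit: V = 28.5 × 919/(825 + 919) = 15.0 V.
With the load, R₂ becomes R₂‖R_L = 641.1 Ω, so V = 28.5 × 641.1/1466 = 12.5 V.

Unloaded: 15.0 V; loaded: 12.5 V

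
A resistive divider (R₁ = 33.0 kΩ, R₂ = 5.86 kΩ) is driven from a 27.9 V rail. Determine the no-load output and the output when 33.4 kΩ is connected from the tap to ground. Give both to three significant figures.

Unloaded: 4.21 V; loaded: 3.66 V

Open-circuit: V = 27.9 × 5.86/(33.0 + 5.86) = 4.21 V.
With the load, R₂ becomes R₂‖R_L = 4.985 kΩ, so V = 27.9 × 4.985/37.99 = 3.66 V.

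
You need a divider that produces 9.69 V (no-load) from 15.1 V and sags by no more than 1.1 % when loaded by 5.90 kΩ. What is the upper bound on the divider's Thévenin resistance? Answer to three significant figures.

R_th ≤ 65.6 Ω

Loading drop = R_th/(R_th + R_L) ≤ 0.0110, so R_th ≤ R_L · ε/(1−ε) = 5.90 kΩ × 0.0110/0.9890 = 65.6 Ω.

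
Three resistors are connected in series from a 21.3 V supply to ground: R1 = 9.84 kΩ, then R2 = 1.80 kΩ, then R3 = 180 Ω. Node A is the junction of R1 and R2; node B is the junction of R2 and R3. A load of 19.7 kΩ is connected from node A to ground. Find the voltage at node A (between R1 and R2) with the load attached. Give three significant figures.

Below node A the series string R2+R3 = 1980 Ω sits in parallel with the 19700 Ω load: 1799 Ω.
V_A = 21.3 × 1799/(9840 + 1799) = 3.29 V.

V ≈ 3.29 V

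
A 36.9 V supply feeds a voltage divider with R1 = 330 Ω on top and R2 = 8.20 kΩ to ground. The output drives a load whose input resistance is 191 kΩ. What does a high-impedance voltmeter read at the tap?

V_out ≈ 35.4 V

The load sits in parallel with R2: R2‖R_L = (8200 × 191000) / (8200 + 191000) = 7862 Ω.
V_out = 36.9 × 7862 / (330 + 7862) = 36.9 × 7862/8192 = 35.4 V.
(Unloaded it would have been 35.5 V.)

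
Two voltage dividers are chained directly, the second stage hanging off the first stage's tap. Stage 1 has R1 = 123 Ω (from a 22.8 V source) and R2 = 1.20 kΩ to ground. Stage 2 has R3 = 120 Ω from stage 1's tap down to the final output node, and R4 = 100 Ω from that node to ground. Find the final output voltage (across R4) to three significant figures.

Stage 2 presents R3+R4 = 220.0 Ω as a load on stage 1's tap.
Stage 1's lower leg becomes R2‖(R3+R4) = 185.9 Ω, so V_mid = 22.8 × 185.9/308.9 = 13.72 V.
Stage 2 is itself unloaded: V_out = V_mid × R4/(R3+R4) = 13.72 × 100/220.0 = 6.24 V.

V_out ≈ 6.24 V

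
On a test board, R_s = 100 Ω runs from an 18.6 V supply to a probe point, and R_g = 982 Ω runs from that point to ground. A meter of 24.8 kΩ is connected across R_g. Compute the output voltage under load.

The load sits in parallel with R_g: R_g‖R_L = (982 × 24800) / (982 + 24800) = 944.6 Ω.
V_out = 18.6 × 944.6 / (100 + 944.6) = 18.6 × 944.6/1045 = 16.8 V.

V_out ≈ 16.8 V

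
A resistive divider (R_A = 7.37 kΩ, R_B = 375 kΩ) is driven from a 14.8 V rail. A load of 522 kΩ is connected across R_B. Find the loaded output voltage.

V_out ≈ 14.3 V

The load sits in parallel with R_B: R_B‖R_L = (375 × 522) / (375 + 522) = 218.2 kΩ.
V_out = 14.8 × 218.2 / (7.37 + 218.2) = 14.8 × 218.2/225.6 = 14.3 V.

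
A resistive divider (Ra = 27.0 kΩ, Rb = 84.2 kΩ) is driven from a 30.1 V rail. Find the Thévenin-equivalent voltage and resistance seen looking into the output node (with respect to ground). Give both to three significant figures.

V_th = 22.8 V, R_th = 20.4 kΩ

V_th is the open-circuit tap voltage: 30.1 × 84.2/(27.0 + 84.2) = 22.8 V.
With the supply zeroed, Ra and Rb appear in parallel from the tap: R_th = Ra‖Rb = (27.0 × 84.2)/111.2 = 20.4 kΩ.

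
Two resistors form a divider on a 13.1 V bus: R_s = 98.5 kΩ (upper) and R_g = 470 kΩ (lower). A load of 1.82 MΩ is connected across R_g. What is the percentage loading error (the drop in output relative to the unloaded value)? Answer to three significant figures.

4.28 %

The divider's output (Thévenin) resistance is R_s‖R_g = 81.43 kΩ.
Fractional drop under load = R_th/(R_th + R_L) = 81.43 / (81.43 + 1820) = 0.04283.
So the output falls by 4.28 %.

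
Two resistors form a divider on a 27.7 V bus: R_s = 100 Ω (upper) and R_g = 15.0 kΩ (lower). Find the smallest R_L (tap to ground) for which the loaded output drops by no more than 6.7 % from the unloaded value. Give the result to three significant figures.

R_L(min) ≈ 1.38 kΩ

Output resistance R_th = R_s‖R_g = (100 × 15000)/15100 = 99.34 Ω.
The fractional drop is R_th/(R_th + R_L); requiring this ≤ 0.0670 gives R_L ≥ R_th(1/0.0670 − 1) = 99.34 × 13.93 = 1.38 kΩ.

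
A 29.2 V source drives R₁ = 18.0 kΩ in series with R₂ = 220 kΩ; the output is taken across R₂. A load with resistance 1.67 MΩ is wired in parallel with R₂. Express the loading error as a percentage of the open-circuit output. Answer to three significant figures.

0.986 %

The divider's output (Thévenin) resistance is R₁‖R₂ = 16.64 kΩ.
Fractional drop under load = R_th/(R_th + R_L) = 16.64 / (16.64 + 1670) = 0.009865.
So the output falls by 0.986 %.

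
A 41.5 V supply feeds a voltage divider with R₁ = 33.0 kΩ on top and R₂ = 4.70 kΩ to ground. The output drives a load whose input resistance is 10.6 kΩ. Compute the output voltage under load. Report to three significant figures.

The load sits in parallel with R₂: R₂‖R_L = (4.70 × 10.6) / (4.70 + 10.6) = 3.256 kΩ.
V_out = 41.5 × 3.256 / (33.0 + 3.256) = 41.5 × 3.256/36.26 = 3.73 V.

V_out ≈ 3.73 V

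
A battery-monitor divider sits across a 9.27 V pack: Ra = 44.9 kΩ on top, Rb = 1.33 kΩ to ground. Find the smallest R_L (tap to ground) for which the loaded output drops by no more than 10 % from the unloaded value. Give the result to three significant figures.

R_L(min) ≈ 11.6 kΩ

Output resistance R_th = Ra‖Rb = (44.9 × 1.33)/46.23 = 1.292 kΩ.
The fractional drop is R_th/(R_th + R_L); requiring this ≤ 0.100 gives R_L ≥ R_th(1/0.100 − 1) = 1.292 × 9.000 = 11.6 kΩ.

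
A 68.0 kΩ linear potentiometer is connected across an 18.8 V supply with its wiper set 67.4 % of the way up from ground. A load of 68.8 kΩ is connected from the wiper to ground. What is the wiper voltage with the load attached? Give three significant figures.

V ≈ 10.4 V

The wiper splits the pot into (1−α)R = 22.17 kΩ above and αR = 45.83 kΩ below.
Lower section ‖ load = 27.51 kΩ.
V_wiper = 18.8 × 27.51/(22.17 + 27.51) = 10.4 V.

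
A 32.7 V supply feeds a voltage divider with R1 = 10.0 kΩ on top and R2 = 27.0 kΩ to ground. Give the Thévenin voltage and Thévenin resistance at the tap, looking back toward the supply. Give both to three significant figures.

V_th is the open-circuit tap voltage: 32.7 × 27.0/(10.0 + 27.0) = 23.9 V.
With the supply zeroed, R1 and R2 appear in parallel from the tap: R_th = R1‖R2 = (10.0 × 27.0)/37.00 = 7.30 kΩ.

V_th = 23.9 V, R_th = 7.30 kΩ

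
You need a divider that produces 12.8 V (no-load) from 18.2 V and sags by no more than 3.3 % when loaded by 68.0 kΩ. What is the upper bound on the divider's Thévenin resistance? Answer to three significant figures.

Loading drop = R_th/(R_th + R_L) ≤ 0.0330, so R_th ≤ R_L · ε/(1−ε) = 68.0 kΩ × 0.0330/0.9670 = 2.32 kΩ.
(Any R1, R2 with R2/(R1+R2) = 0.703 and R1‖R2 ≤ 2.32 kΩ will meet the spec.)

R_th ≤ 2.32 kΩ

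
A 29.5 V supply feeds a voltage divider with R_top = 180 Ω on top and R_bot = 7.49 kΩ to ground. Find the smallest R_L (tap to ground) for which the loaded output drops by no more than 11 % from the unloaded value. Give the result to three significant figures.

R_L(min) ≈ 1.42 kΩ

Output resistance R_th = R_top‖R_bot = (180 × 7490)/7670 = 175.8 Ω.
The fractional drop is R_th/(R_th + R_L); requiring this ≤ 0.110 gives R_L ≥ R_th(1/0.110 − 1) = 175.8 × 8.091 = 1.42 kΩ.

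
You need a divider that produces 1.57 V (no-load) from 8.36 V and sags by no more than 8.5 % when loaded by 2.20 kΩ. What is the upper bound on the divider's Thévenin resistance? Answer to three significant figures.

Loading drop = R_th/(R_th + R_L) ≤ 0.0850, so R_th ≤ R_L · ε/(1−ε) = 2.20 kΩ × 0.0850/0.9150 = 204 Ω.
(Any R1, R2 with R2/(R1+R2) = 0.188 and R1‖R2 ≤ 204 Ω will meet the spec.)

R_th ≤ 204 Ω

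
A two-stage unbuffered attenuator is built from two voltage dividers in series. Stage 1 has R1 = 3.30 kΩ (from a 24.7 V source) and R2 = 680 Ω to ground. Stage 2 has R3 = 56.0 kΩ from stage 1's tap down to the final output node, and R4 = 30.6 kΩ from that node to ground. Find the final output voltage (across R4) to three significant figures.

Stage 2 presents R3+R4 = 86600 Ω as a load on stage 1's tap.
Stage 1's lower leg becomes R2‖(R3+R4) = 674.7 Ω, so V_mid = 24.7 × 674.7/3975 = 4.193 V.
Stage 2 is itself unloaded: V_out = V_mid × R4/(R3+R4) = 4.193 × 30600/86600 = 1.48 V.

V_out ≈ 1.48 V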